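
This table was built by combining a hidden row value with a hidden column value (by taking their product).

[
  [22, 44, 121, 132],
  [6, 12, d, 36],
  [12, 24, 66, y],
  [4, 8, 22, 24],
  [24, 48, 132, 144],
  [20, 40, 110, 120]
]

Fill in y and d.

Each row is a constant multiple of every other row — this is a multiplication table with the headers hidden.
Row 3 is 12/22 = 6/11 times row 1, so its entry in column 4 is 132 × 6/11 = 72.
Row 2 is 6/22 = 3/11 times row 1, so its entry in column 3 is 121 × 3/11 = 33.

y = 72, d = 33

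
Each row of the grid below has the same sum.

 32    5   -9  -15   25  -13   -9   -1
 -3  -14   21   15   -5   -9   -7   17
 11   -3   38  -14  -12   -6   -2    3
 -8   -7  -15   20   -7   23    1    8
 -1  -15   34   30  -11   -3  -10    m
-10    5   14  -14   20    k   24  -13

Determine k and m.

The complete rows each total 15.
Row 6 is missing 15 − 26 = -11 (since -10 + 5 + 14 − 14 + 20 + 24 − 13 = 26).
Row 5 is missing 15 − 24 = -9 (since -1 − 15 + 34 + 30 − 11 − 3 − 10 = 24).

k = -11, m = -9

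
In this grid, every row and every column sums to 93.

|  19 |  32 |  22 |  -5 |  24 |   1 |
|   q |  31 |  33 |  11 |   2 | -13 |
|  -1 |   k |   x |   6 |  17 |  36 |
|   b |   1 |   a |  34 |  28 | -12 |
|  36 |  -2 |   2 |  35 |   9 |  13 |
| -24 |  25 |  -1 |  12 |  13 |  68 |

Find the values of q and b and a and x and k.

q = 29, b = 34, a = 8, x = 29, k = 6

The known cells in column 2 total 87, leaving 93 − 87 = 6 for the blank.
The known cells in row 3 total 64, leaving 93 − 64 = 29 for the blank.
The known cells in row 2 total 64, leaving 93 − 64 = 29 for the blank.
The known cells in column 1 total 59, leaving 93 − 59 = 34 for the blank.
The known cells in row 4 total 85, leaving 93 − 85 = 8 for the blank.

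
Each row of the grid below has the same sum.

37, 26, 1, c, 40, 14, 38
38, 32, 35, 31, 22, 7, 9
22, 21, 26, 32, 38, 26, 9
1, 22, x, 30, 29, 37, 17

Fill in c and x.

c = 18, x = 38

The complete rows each total 174.
Row 1 is missing 174 − 156 = 18 (since 37 + 26 + 1 + 40 + 14 + 38 = 156).
Row 4 is missing 174 − 136 = 38 (since 1 + 22 + 30 + 29 + 37 + 17 = 136).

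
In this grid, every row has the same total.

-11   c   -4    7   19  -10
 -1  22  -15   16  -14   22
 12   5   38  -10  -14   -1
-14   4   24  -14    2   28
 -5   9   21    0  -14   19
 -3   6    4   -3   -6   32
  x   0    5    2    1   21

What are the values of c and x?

Row 3 sums to 30 and so does row 6; that's the common total.
In row 1 the known cells total 1, leaving 30 − 1 = 29.
In row 7 the known cells total 29, leaving 30 − 29 = 1.

c = 29, x = 1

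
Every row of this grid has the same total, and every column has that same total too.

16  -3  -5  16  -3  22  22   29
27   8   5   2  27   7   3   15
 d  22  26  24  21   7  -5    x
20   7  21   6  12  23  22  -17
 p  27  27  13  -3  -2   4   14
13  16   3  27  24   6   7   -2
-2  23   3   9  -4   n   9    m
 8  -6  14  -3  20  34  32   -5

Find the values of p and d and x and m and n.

p = 14, d = -2, x = 1, m = 59, n = -3

Rows 1 and 2 both sum to 94, so that's the common total.
Row 5: 27 + 27 + 13 − 3 − 2 + 4 + 14 = 80, so its missing entry is 94 − 80 = 14.
Column 6: 22 + 7 + 7 + 23 − 2 + 6 + 34 = 97, so its missing entry is 94 − 97 = -3.
Column 1: 16 + 27 + 20 + 14 + 13 − 2 + 8 = 96, so its missing entry is 94 − 96 = -2.
Row 3: -2 + 22 + 26 + 24 + 21 + 7 − 5 = 93, so its missing entry is 94 − 93 = 1.
Row 7: -2 + 23 + 3 + 9 − 4 − 3 + 9 = 35, so its missing entry is 94 − 35 = 59.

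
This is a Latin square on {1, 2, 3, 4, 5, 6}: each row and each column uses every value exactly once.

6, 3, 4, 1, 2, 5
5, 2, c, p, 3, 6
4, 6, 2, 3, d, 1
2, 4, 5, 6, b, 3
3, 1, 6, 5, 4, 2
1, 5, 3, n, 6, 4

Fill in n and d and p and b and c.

n = 2, d = 5, p = 4, b = 1, c = 1

For row 3, column 5: row 3 already has {1, 2, 3, 4, 6}; that leaves 5.
Cell (2,3): column 3 already has {2, 3, 4, 5, 6} → 1.
At (row 4, col 5): row 4 already has {2, 3, 4, 5, 6}, so the value is 1.
Cell (6,4): row 6 already has {1, 3, 4, 5, 6} → 2.
Cell (2,4): row 2 already has {1, 2, 3, 5, 6} → 4.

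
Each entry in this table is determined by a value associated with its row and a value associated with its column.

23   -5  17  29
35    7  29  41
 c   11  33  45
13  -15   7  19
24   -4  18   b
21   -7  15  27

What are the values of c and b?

The difference between any two rows is the same in every column — this is an addition table with the headers hidden.
Row 3 minus row 1 is 33 − 17 = 16, so its entry in column 1 is 23 + 16 = 39.
Row 5 minus row 1 is 18 − 17 = 1, so its entry in column 4 is 29 + 1 = 30.

c = 39, b = 30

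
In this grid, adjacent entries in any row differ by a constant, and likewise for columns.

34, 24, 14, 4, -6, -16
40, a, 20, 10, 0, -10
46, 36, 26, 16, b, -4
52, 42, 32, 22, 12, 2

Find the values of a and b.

Along each row the entries change by -10 per step; down each column they change by 6.
Row 2: from 40 at column 1, stepping by -10 to column 2 gives 30.
Row 3: from 46 at column 1, stepping by -10 to column 5 gives 6.

a = 30, b = 6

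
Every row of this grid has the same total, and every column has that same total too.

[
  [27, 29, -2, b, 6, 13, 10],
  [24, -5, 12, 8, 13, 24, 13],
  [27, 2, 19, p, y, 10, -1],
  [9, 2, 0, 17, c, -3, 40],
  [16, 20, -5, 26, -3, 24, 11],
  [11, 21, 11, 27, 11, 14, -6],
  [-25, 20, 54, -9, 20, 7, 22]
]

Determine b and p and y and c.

Rows 2 and 5 both sum to 89, so that's the common total.
Row 1 has 27 + 29 − 2 + 6 + 13 + 10 = 83; the blank must be 89 − 83 = 6.
Column 4 has 6 + 8 + 17 + 26 + 27 − 9 = 75; the blank must be 89 − 75 = 14.
Row 3 has 27 + 2 + 19 + 14 + 10 − 1 = 71; the blank must be 89 − 71 = 18.
Row 4 has 9 + 2 + 0 + 17 − 3 + 40 = 65; the blank must be 89 − 65 = 24.

b = 6, p = 14, y = 18, c = 24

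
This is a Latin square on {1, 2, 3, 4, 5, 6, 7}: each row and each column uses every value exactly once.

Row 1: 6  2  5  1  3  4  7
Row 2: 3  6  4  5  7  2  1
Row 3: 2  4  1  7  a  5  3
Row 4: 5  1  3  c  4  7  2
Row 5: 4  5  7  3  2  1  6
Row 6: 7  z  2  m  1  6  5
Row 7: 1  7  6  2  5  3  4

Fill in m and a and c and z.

m = 4, a = 6, c = 6, z = 3

At (row 3, col 5): row 3 already has {1, 2, 3, 4, 5, 7}, so the value is 6.
At (row 4, col 4): row 4 already has {1, 2, 3, 4, 5, 7}, so the value is 6.
Cell (6,4): column 4 already has {1, 2, 3, 5, 6, 7} → 4.
Cell (6,2): row 6 already has {1, 2, 4, 5, 6, 7} → 3.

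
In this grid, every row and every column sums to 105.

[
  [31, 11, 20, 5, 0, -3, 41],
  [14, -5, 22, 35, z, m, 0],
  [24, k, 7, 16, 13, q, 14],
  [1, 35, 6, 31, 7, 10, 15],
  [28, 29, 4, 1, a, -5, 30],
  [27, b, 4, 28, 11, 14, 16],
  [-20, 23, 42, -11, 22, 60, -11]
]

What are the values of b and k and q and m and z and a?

b = 5, k = 7, q = 24, m = 5, z = 34, a = 18

Row 5 has 28 + 29 + 4 + 1 − 5 + 30 = 87; the blank must be 105 − 87 = 18.
Row 6 has 27 + 4 + 28 + 11 + 14 + 16 = 100; the blank must be 105 − 100 = 5.
Column 2 has 11 − 5 + 35 + 29 + 5 + 23 = 98; the blank must be 105 − 98 = 7.
Column 5 has 0 + 13 + 7 + 18 + 11 + 22 = 71; the blank must be 105 − 71 = 34.
Row 2 has 14 − 5 + 22 + 35 + 34 + 0 = 100; the blank must be 105 − 100 = 5.
Row 3 has 24 + 7 + 7 + 16 + 13 + 14 = 81; the blank must be 105 − 81 = 24.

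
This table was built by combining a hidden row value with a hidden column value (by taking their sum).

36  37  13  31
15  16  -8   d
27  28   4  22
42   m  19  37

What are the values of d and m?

The difference between any two rows is the same in every column — this is an addition table with the headers hidden.
Row 2 minus row 1 is -8 − 13 = -21, so its entry in column 4 is 31 + (-21) = 10.
Row 4 minus row 1 is 19 − 13 = 6, so its entry in column 2 is 37 + 6 = 43.

d = 10, m = 43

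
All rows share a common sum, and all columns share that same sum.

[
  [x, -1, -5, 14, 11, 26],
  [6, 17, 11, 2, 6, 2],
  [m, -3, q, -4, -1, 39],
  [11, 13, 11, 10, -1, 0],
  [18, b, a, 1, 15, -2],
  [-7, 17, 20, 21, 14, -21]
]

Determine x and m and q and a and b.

x = -1, m = 17, q = -4, a = 11, b = 1

Rows 2 and 4 both sum to 44, so that's the common total.
Row 1 has -1 − 5 + 14 + 11 + 26 = 45; the blank must be 44 − 45 = -1.
Column 1 has -1 + 6 + 11 + 18 − 7 = 27; the blank must be 44 − 27 = 17.
Row 3 has 17 − 3 − 4 − 1 + 39 = 48; the blank must be 44 − 48 = -4.
Column 3 has -5 + 11 − 4 + 11 + 20 = 33; the blank must be 44 − 33 = 11.
Row 5 has 18 + 11 + 1 + 15 − 2 = 43; the blank must be 44 − 43 = 1.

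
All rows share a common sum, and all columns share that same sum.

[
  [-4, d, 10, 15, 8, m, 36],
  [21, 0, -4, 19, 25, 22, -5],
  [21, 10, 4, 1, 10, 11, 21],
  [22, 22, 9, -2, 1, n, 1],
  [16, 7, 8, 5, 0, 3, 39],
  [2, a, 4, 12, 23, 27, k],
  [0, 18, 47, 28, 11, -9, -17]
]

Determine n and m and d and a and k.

Rows 2 and 3 both sum to 78, so that's the common total.
Column 7: 36 − 5 + 21 + 1 + 39 − 17 = 75, so its missing entry is 78 − 75 = 3.
Row 6: 2 + 4 + 12 + 23 + 27 + 3 = 71, so its missing entry is 78 − 71 = 7.
Column 2: 0 + 10 + 22 + 7 + 7 + 18 = 64, so its missing entry is 78 − 64 = 14.
Row 1: -4 + 14 + 10 + 15 + 8 + 36 = 79, so its missing entry is 78 − 79 = -1.
Row 4: 22 + 22 + 9 − 2 + 1 + 1 = 53, so its missing entry is 78 − 53 = 25.

n = 25, m = -1, d = 14, a = 7, k = 3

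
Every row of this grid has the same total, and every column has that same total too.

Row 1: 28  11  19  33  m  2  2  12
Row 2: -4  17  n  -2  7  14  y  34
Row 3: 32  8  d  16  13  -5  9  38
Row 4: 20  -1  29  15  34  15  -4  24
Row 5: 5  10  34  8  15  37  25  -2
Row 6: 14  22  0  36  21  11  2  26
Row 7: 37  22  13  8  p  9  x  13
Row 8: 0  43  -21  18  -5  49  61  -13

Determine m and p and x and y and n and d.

m = 25, p = 22, x = 8, y = 29, n = 37, d = 21

Rows 4 and 5 both sum to 132, so that's the common total.
The known cells in row 1 total 107, leaving 132 − 107 = 25 for the blank.
The known cells in column 5 total 110, leaving 132 − 110 = 22 for the blank.
The known cells in row 3 total 111, leaving 132 − 111 = 21 for the blank.
The known cells in column 3 total 95, leaving 132 − 95 = 37 for the blank.
The known cells in row 7 total 124, leaving 132 − 124 = 8 for the blank.
The known cells in row 2 total 103, leaving 132 − 103 = 29 for the blank.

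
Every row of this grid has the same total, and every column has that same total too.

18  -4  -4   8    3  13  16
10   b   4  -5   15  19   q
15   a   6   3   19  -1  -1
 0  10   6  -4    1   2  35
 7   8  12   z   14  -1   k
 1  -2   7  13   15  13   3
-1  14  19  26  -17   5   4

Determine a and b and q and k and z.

Rows 1 and 4 both sum to 50, so that's the common total.
Row 3 has 15 + 6 + 3 + 19 − 1 − 1 = 41; the blank must be 50 − 41 = 9.
Column 4 has 8 − 5 + 3 − 4 + 13 + 26 = 41; the blank must be 50 − 41 = 9.
Column 2 has -4 + 9 + 10 + 8 − 2 + 14 = 35; the blank must be 50 − 35 = 15.
Row 5 has 7 + 8 + 12 + 9 + 14 − 1 = 49; the blank must be 50 − 49 = 1.
Row 2 has 10 + 15 + 4 − 5 + 15 + 19 = 58; the blank must be 50 − 58 = -8.

a = 9, b = 15, q = -8, k = 1, z = 9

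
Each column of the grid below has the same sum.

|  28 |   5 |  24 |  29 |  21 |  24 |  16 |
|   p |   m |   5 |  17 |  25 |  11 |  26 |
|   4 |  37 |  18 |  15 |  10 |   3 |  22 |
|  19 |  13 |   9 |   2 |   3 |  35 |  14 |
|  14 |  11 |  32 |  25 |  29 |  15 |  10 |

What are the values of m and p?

The complete columns each total 88.
Column 2 is missing 88 − 66 = 22 (since 5 + 37 + 13 + 11 = 66).
Column 1 is missing 88 − 65 = 23 (since 28 + 4 + 19 + 14 = 65).

m = 22, p = 23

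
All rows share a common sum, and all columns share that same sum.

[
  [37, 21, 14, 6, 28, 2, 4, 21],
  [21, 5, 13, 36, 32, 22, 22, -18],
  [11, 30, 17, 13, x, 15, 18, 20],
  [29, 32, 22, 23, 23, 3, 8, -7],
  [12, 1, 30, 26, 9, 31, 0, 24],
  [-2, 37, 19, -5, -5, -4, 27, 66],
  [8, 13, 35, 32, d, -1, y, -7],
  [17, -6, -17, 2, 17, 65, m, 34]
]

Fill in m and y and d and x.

m = 21, y = 33, d = 20, x = 9

Rows 1 and 2 both sum to 133, so that's the common total.
Row 3 has 11 + 30 + 17 + 13 + 15 + 18 + 20 = 124; the blank must be 133 − 124 = 9.
Row 8 has 17 − 6 − 17 + 2 + 17 + 65 + 34 = 112; the blank must be 133 − 112 = 21.
Column 7 has 4 + 22 + 18 + 8 + 0 + 27 + 21 = 100; the blank must be 133 − 100 = 33.
Row 7 has 8 + 13 + 35 + 32 − 1 + 33 − 7 = 113; the blank must be 133 − 113 = 20.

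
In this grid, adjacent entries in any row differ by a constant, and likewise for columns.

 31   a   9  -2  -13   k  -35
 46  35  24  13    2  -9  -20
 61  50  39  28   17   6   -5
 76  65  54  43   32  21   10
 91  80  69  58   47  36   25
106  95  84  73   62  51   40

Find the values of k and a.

Along each row the entries change by -11 per step; down each column they change by 15.
Row 1: from 31 at column 1, stepping by -11 to column 6 gives -24.
Row 1: from 31 at column 1, stepping by -11 to column 2 gives 20.

k = -24, a = 20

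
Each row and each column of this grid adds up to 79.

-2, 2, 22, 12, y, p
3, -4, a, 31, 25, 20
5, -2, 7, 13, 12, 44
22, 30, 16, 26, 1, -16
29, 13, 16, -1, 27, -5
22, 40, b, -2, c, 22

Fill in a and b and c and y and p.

Row 2: 3 − 4 + 31 + 25 + 20 = 75, so its missing entry is 79 − 75 = 4.
Column 6: 20 + 44 − 16 − 5 + 22 = 65, so its missing entry is 79 − 65 = 14.
Row 1: -2 + 2 + 22 + 12 + 14 = 48, so its missing entry is 79 − 48 = 31.
Column 5: 31 + 25 + 12 + 1 + 27 = 96, so its missing entry is 79 − 96 = -17.
Row 6: 22 + 40 − 2 − 17 + 22 = 65, so its missing entry is 79 − 65 = 14.

a = 4, b = 14, c = -17, y = 31, p = 14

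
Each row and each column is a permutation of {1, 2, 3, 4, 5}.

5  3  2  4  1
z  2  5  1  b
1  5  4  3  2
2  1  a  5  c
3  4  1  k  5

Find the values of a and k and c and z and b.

a = 3, k = 2, c = 4, z = 4, b = 3

At (row 5, col 4): row 5 already has {1, 3, 4, 5}, so the value is 2.
Cell (2,1): column 1 already has {1, 2, 3, 5} → 4.
For row 2, column 5: row 2 already has {1, 2, 4, 5}; that leaves 3.
For row 4, column 5: column 5 already has {1, 2, 3, 5}; that leaves 4.
At (row 4, col 3): row 4 already has {1, 2, 4, 5}, so the value is 3.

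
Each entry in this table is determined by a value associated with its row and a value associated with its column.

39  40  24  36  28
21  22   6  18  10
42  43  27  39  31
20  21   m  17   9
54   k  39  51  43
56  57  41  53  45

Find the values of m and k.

m = 5, k = 55

The difference between any two rows is the same in every column — this is an addition table with the headers hidden.
Row 4 minus row 1 is 17 − 36 = -19, so its entry in column 3 is 24 + (-19) = 5.
Row 5 minus row 1 is 51 − 36 = 15, so its entry in column 2 is 40 + 15 = 55.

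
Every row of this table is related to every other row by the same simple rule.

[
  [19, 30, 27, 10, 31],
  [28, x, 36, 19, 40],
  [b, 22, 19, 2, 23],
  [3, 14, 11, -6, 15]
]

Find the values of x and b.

x = 39, b = 11

The difference between any two rows is the same in every column — this is an addition table with the headers hidden.
Row 2 minus row 1 is 40 − 31 = 9, so its entry in column 2 is 30 + 9 = 39.
Row 3 minus row 1 is 23 − 31 = -8, so its entry in column 1 is 19 + (-8) = 11.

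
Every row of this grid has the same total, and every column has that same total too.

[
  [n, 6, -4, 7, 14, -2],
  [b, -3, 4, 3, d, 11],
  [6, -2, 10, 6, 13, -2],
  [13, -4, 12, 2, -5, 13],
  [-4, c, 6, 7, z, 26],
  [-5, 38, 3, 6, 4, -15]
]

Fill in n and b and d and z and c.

Rows 3 and 4 both sum to 31, so that's the common total.
The known cells in row 1 total 21, leaving 31 − 21 = 10 for the blank.
The known cells in column 1 total 20, leaving 31 − 20 = 11 for the blank.
The known cells in row 2 total 26, leaving 31 − 26 = 5 for the blank.
The known cells in column 5 total 31, leaving 31 − 31 = 0 for the blank.
The known cells in row 5 total 35, leaving 31 − 35 = -4 for the blank.

n = 10, b = 11, d = 5, z = 0, c = -4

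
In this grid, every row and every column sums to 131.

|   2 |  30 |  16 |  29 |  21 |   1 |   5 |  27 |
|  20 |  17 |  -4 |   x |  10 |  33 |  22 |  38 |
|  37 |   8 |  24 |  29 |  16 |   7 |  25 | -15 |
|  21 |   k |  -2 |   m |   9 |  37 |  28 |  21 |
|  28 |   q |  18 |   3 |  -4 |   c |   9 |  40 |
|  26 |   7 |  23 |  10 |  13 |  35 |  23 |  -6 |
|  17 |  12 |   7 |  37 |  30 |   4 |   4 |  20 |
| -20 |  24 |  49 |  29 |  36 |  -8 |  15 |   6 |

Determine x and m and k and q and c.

x = -5, m = -1, k = 18, q = 15, c = 22

Column 6: 1 + 33 + 7 + 37 + 35 + 4 − 8 = 109, so its missing entry is 131 − 109 = 22.
Row 5: 28 + 18 + 3 − 4 + 22 + 9 + 40 = 116, so its missing entry is 131 − 116 = 15.
Column 2: 30 + 17 + 8 + 15 + 7 + 12 + 24 = 113, so its missing entry is 131 − 113 = 18.
Row 4: 21 + 18 − 2 + 9 + 37 + 28 + 21 = 132, so its missing entry is 131 − 132 = -1.
Row 2: 20 + 17 − 4 + 10 + 33 + 22 + 38 = 136, so its missing entry is 131 − 136 = -5.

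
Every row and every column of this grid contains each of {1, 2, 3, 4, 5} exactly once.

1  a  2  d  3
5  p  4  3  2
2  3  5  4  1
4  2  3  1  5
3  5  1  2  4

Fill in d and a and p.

For row 2, column 2: row 2 already has {2, 3, 4, 5}; that leaves 1.
For row 1, column 2: column 2 already has {1, 2, 3, 5}; that leaves 4.
At (row 1, col 4): row 1 already has {1, 2, 3, 4}, so the value is 5.

d = 5, a = 4, p = 1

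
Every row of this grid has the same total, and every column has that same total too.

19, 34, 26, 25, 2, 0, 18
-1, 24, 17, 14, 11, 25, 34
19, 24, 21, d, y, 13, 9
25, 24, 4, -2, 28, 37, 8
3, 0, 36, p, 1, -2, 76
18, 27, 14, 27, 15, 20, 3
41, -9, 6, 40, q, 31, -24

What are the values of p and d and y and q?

p = 10, d = 10, y = 28, q = 39

Rows 1 and 2 both sum to 124, so that's the common total.
The known cells in row 7 total 85, leaving 124 − 85 = 39 for the blank.
The known cells in column 5 total 96, leaving 124 − 96 = 28 for the blank.
The known cells in row 3 total 114, leaving 124 − 114 = 10 for the blank.
The known cells in row 5 total 114, leaving 124 − 114 = 10 for the blank.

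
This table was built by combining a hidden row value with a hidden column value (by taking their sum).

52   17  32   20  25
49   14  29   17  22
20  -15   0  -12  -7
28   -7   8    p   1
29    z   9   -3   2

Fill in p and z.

p = -4, z = -6

The difference between any two rows is the same in every column — this is an addition table with the headers hidden.
Row 4 minus row 1 is 1 − 25 = -24, so its entry in column 4 is 20 + (-24) = -4.
Row 5 minus row 1 is 2 − 25 = -23, so its entry in column 2 is 17 + (-23) = -6.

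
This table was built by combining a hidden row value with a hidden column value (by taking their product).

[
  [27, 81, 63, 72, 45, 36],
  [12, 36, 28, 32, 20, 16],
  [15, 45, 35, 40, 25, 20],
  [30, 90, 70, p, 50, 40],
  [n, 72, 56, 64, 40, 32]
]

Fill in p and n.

p = 80, n = 24

Each row is a constant multiple of every other row — this is a multiplication table with the headers hidden.
Row 4 is 90/81 = 10/9 times row 1, so its entry in column 4 is 72 × 10/9 = 80.
Row 5 is 72/81 = 8/9 times row 1, so its entry in column 1 is 27 × 8/9 = 24.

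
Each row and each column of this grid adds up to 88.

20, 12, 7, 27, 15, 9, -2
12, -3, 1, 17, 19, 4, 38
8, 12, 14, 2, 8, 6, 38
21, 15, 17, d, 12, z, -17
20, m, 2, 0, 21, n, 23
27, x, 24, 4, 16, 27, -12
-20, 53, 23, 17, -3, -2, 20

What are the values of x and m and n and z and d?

Row 6: 27 + 24 + 4 + 16 + 27 − 12 = 86, so its missing entry is 88 − 86 = 2.
Column 4: 27 + 17 + 2 + 0 + 4 + 17 = 67, so its missing entry is 88 − 67 = 21.
Column 2: 12 − 3 + 12 + 15 + 2 + 53 = 91, so its missing entry is 88 − 91 = -3.
Row 5: 20 − 3 + 2 + 0 + 21 + 23 = 63, so its missing entry is 88 − 63 = 25.
Row 4: 21 + 15 + 17 + 21 + 12 − 17 = 69, so its missing entry is 88 − 69 = 19.

x = 2, m = -3, n = 25, z = 19, d = 21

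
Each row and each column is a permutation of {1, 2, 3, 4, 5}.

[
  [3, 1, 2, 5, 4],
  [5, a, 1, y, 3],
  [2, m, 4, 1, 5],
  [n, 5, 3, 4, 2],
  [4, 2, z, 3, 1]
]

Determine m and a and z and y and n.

m = 3, a = 4, z = 5, y = 2, n = 1

For row 3, column 2: row 3 already has {1, 2, 4, 5}; that leaves 3.
For row 2, column 2: column 2 already has {1, 2, 3, 5}; that leaves 4.
Cell (5,3): row 5 already has {1, 2, 3, 4} → 5.
At (row 4, col 1): row 4 already has {2, 3, 4, 5}, so the value is 1.
For row 2, column 4: row 2 already has {1, 3, 4, 5}; that leaves 2.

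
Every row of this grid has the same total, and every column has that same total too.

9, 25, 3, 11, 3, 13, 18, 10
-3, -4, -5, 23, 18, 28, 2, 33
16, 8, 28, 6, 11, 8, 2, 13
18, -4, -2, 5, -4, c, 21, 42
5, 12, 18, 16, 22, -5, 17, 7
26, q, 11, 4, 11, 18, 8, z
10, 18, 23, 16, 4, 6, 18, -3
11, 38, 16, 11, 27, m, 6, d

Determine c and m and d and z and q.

Rows 1 and 2 both sum to 92, so that's the common total.
Column 2 has 25 − 4 + 8 − 4 + 12 + 18 + 38 = 93; the blank must be 92 − 93 = -1.
Row 6 has 26 − 1 + 11 + 4 + 11 + 18 + 8 = 77; the blank must be 92 − 77 = 15.
Column 8 has 10 + 33 + 13 + 42 + 7 + 15 − 3 = 117; the blank must be 92 − 117 = -25.
Row 8 has 11 + 38 + 16 + 11 + 27 + 6 − 25 = 84; the blank must be 92 − 84 = 8.
Row 4 has 18 − 4 − 2 + 5 − 4 + 21 + 42 = 76; the blank must be 92 − 76 = 16.

c = 16, m = 8, d = -25, z = 15, q = -1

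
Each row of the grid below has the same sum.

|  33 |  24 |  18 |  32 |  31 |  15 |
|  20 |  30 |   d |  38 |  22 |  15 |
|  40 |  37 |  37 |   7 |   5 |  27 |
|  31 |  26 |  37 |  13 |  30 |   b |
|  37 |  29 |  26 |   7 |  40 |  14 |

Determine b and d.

b = 16, d = 28

Row 1 sums to 153 and so does row 3; that's the common total.
In row 4 the known cells total 137, leaving 153 − 137 = 16.
In row 2 the known cells total 125, leaving 153 − 125 = 28.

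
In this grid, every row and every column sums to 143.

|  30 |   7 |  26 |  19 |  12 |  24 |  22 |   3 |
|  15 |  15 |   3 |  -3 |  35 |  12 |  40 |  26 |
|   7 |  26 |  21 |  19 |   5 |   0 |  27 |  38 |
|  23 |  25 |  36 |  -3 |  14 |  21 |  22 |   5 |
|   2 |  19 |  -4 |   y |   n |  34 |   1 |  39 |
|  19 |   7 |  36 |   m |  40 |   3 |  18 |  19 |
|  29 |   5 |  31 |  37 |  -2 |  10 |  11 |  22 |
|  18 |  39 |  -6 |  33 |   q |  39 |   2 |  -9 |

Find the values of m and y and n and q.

m = 1, y = 40, n = 12, q = 27

Row 6: 19 + 7 + 36 + 40 + 3 + 18 + 19 = 142, so its missing entry is 143 − 142 = 1.
Row 8: 18 + 39 − 6 + 33 + 39 + 2 − 9 = 116, so its missing entry is 143 − 116 = 27.
Column 5: 12 + 35 + 5 + 14 + 40 − 2 + 27 = 131, so its missing entry is 143 − 131 = 12.
Row 5: 2 + 19 − 4 + 12 + 34 + 1 + 39 = 103, so its missing entry is 143 − 103 = 40.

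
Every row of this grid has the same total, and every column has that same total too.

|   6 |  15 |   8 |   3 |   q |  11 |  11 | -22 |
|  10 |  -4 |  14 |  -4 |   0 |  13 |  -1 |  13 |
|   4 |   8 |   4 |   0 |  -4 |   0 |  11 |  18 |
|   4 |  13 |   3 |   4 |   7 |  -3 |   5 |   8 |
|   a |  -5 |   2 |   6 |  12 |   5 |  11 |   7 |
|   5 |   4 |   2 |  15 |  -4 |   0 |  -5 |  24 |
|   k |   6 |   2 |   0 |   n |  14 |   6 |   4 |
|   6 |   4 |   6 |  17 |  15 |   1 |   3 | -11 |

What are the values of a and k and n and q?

Rows 2 and 3 both sum to 41, so that's the common total.
Row 5 has -5 + 2 + 6 + 12 + 5 + 11 + 7 = 38; the blank must be 41 − 38 = 3.
Row 1 has 6 + 15 + 8 + 3 + 11 + 11 − 22 = 32; the blank must be 41 − 32 = 9.
Column 5 has 9 + 0 − 4 + 7 + 12 − 4 + 15 = 35; the blank must be 41 − 35 = 6.
Row 7 has 6 + 2 + 0 + 6 + 14 + 6 + 4 = 38; the blank must be 41 − 38 = 3.

a = 3, k = 3, n = 6, q = 9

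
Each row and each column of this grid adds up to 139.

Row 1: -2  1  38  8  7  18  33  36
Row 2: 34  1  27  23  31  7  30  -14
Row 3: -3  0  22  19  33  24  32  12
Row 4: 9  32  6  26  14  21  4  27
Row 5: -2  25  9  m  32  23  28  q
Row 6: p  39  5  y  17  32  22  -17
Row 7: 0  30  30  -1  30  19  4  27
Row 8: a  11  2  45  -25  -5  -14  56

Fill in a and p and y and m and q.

Row 8 has 11 + 2 + 45 − 25 − 5 − 14 + 56 = 70; the blank must be 139 − 70 = 69.
Column 1 has -2 + 34 − 3 + 9 − 2 + 0 + 69 = 105; the blank must be 139 − 105 = 34.
Row 6 has 34 + 39 + 5 + 17 + 32 + 22 − 17 = 132; the blank must be 139 − 132 = 7.
Column 4 has 8 + 23 + 19 + 26 + 7 − 1 + 45 = 127; the blank must be 139 − 127 = 12.
Row 5 has -2 + 25 + 9 + 12 + 32 + 23 + 28 = 127; the blank must be 139 − 127 = 12.

a = 69, p = 34, y = 7, m = 12, q = 12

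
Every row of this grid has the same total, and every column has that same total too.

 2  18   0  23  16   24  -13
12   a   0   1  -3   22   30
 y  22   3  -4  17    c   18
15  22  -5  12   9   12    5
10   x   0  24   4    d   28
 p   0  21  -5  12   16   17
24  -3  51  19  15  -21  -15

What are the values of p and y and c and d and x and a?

Rows 1 and 4 both sum to 70, so that's the common total.
Row 2 has 12 + 0 + 1 − 3 + 22 + 30 = 62; the blank must be 70 − 62 = 8.
Row 6 has 0 + 21 − 5 + 12 + 16 + 17 = 61; the blank must be 70 − 61 = 9.
Column 1 has 2 + 12 + 15 + 10 + 9 + 24 = 72; the blank must be 70 − 72 = -2.
Row 3 has -2 + 22 + 3 − 4 + 17 + 18 = 54; the blank must be 70 − 54 = 16.
Column 6 has 24 + 22 + 16 + 12 + 16 − 21 = 69; the blank must be 70 − 69 = 1.
Row 5 has 10 + 0 + 24 + 4 + 1 + 28 = 67; the blank must be 70 − 67 = 3.

p = 9, y = -2, c = 16, d = 1, x = 3, a = 8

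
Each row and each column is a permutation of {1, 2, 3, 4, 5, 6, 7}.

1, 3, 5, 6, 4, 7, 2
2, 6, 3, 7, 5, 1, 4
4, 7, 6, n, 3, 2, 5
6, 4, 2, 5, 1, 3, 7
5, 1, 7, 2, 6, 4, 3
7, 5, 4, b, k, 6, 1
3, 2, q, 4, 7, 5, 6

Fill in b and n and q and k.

b = 3, n = 1, q = 1, k = 2

At (row 7, col 3): row 7 already has {2, 3, 4, 5, 6, 7}, so the value is 1.
Cell (6,5): column 5 already has {1, 3, 4, 5, 6, 7} → 2.
Cell (6,4): row 6 already has {1, 2, 4, 5, 6, 7} → 3.
At (row 3, col 4): row 3 already has {2, 3, 4, 5, 6, 7}, so the value is 1.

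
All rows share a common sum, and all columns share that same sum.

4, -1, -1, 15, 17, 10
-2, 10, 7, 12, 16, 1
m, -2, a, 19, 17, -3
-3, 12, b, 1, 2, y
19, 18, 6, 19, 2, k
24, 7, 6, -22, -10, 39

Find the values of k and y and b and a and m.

Rows 1 and 2 both sum to 44, so that's the common total.
Column 1: 4 − 2 − 3 + 19 + 24 = 42, so its missing entry is 44 − 42 = 2.
Row 5: 19 + 18 + 6 + 19 + 2 = 64, so its missing entry is 44 − 64 = -20.
Row 3: 2 − 2 + 19 + 17 − 3 = 33, so its missing entry is 44 − 33 = 11.
Column 3: -1 + 7 + 11 + 6 + 6 = 29, so its missing entry is 44 − 29 = 15.
Row 4: -3 + 12 + 15 + 1 + 2 = 27, so its missing entry is 44 − 27 = 17.

k = -20, y = 17, b = 15, a = 11, m = 2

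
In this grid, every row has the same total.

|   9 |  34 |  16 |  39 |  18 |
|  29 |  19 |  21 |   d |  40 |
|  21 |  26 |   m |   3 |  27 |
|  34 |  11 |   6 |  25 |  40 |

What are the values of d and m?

Row 1 sums to 116 and so does row 4; that's the common total.
In row 2 the known cells total 109, leaving 116 − 109 = 7.
In row 3 the known cells total 77, leaving 116 − 77 = 39.

d = 7, m = 39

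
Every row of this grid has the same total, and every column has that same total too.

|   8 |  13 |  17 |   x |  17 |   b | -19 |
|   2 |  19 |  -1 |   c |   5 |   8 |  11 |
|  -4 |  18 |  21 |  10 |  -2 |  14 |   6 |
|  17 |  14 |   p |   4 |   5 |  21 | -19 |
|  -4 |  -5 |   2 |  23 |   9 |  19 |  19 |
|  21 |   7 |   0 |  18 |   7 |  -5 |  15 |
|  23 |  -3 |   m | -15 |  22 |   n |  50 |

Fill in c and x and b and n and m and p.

c = 19, x = 4, b = 23, n = -17, m = 3, p = 21

Rows 3 and 5 both sum to 63, so that's the common total.
Row 4 has 17 + 14 + 4 + 5 + 21 − 19 = 42; the blank must be 63 − 42 = 21.
Column 3 has 17 − 1 + 21 + 21 + 2 + 0 = 60; the blank must be 63 − 60 = 3.
Row 7 has 23 − 3 + 3 − 15 + 22 + 50 = 80; the blank must be 63 − 80 = -17.
Column 6 has 8 + 14 + 21 + 19 − 5 − 17 = 40; the blank must be 63 − 40 = 23.
Row 1 has 8 + 13 + 17 + 17 + 23 − 19 = 59; the blank must be 63 − 59 = 4.
Row 2 has 2 + 19 − 1 + 5 + 8 + 11 = 44; the blank must be 63 − 44 = 19.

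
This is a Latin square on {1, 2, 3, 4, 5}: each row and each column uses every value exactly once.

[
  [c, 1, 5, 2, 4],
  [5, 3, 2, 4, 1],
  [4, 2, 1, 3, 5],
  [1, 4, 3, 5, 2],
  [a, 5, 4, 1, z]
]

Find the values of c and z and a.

c = 3, z = 3, a = 2

At (row 5, col 5): column 5 already has {1, 2, 4, 5}, so the value is 3.
Cell (5,1): row 5 already has {1, 3, 4, 5} → 2.
Cell (1,1): row 1 already has {1, 2, 4, 5} → 3.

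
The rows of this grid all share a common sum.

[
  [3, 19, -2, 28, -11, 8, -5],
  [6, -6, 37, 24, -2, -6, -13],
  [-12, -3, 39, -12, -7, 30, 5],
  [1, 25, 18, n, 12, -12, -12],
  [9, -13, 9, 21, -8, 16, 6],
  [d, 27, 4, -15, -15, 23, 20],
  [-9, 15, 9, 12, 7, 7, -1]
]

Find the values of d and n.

The complete rows each total 40.
Row 6 is missing 40 − 44 = -4 (since 27 + 4 − 15 − 15 + 23 + 20 = 44).
Row 4 is missing 40 − 32 = 8 (since 1 + 25 + 18 + 12 − 12 − 12 = 32).

d = -4, n = 8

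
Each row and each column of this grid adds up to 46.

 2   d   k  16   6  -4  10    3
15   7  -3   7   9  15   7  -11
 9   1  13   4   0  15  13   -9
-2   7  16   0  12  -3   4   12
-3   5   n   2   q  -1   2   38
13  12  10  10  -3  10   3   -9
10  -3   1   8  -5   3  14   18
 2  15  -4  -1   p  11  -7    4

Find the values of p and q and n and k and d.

p = 26, q = 1, n = 2, k = 11, d = 2

Row 8: 2 + 15 − 4 − 1 + 11 − 7 + 4 = 20, so its missing entry is 46 − 20 = 26.
Column 5: 6 + 9 + 0 + 12 − 3 − 5 + 26 = 45, so its missing entry is 46 − 45 = 1.
Column 2: 7 + 1 + 7 + 5 + 12 − 3 + 15 = 44, so its missing entry is 46 − 44 = 2.
Row 5: -3 + 5 + 2 + 1 − 1 + 2 + 38 = 44, so its missing entry is 46 − 44 = 2.
Row 1: 2 + 2 + 16 + 6 − 4 + 10 + 3 = 35, so its missing entry is 46 − 35 = 11.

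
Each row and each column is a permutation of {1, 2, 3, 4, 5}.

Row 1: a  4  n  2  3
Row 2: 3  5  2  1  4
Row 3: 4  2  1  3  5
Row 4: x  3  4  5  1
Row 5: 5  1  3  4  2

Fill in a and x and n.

a = 1, x = 2, n = 5

Cell (1,3): column 3 already has {1, 2, 3, 4} → 5.
Cell (4,1): row 4 already has {1, 3, 4, 5} → 2.
Cell (1,1): row 1 already has {2, 3, 4, 5} → 1.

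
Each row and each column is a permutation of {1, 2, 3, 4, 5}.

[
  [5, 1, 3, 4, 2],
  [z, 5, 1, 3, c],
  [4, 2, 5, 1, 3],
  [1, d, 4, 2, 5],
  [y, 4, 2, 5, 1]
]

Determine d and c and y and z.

d = 3, c = 4, y = 3, z = 2

At (row 4, col 2): row 4 already has {1, 2, 4, 5}, so the value is 3.
At (row 5, col 1): row 5 already has {1, 2, 4, 5}, so the value is 3.
At (row 2, col 1): column 1 already has {1, 3, 4, 5}, so the value is 2.
Cell (2,5): row 2 already has {1, 2, 3, 5} → 4.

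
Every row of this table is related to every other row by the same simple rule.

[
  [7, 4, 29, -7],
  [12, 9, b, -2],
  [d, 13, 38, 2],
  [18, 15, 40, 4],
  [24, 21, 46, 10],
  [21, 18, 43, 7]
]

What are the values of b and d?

The difference between any two rows is the same in every column — this is an addition table with the headers hidden.
Row 2 minus row 1 is -2 − (-7) = 5, so its entry in column 3 is 29 + 5 = 34.
Row 3 minus row 1 is 2 − (-7) = 9, so its entry in column 1 is 7 + 9 = 16.

b = 34, d = 16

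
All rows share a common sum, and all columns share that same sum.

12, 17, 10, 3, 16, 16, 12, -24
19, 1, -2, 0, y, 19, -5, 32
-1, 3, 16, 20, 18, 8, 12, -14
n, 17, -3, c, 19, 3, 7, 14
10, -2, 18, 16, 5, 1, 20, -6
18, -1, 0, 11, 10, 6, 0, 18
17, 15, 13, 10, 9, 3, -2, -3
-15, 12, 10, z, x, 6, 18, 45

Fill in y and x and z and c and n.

y = -2, x = -13, z = -1, c = 3, n = 2

Rows 1 and 3 both sum to 62, so that's the common total.
Row 2: 19 + 1 − 2 + 0 + 19 − 5 + 32 = 64, so its missing entry is 62 − 64 = -2.
Column 5: 16 − 2 + 18 + 19 + 5 + 10 + 9 = 75, so its missing entry is 62 − 75 = -13.
Column 1: 12 + 19 − 1 + 10 + 18 + 17 − 15 = 60, so its missing entry is 62 − 60 = 2.
Row 8: -15 + 12 + 10 − 13 + 6 + 18 + 45 = 63, so its missing entry is 62 − 63 = -1.
Row 4: 2 + 17 − 3 + 19 + 3 + 7 + 14 = 59, so its missing entry is 62 − 59 = 3.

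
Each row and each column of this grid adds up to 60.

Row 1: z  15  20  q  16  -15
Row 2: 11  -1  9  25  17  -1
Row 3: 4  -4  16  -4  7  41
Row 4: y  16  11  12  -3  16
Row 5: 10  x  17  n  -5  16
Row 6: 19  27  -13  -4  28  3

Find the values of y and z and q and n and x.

The known cells in row 4 total 52, leaving 60 − 52 = 8 for the blank.
The known cells in column 1 total 52, leaving 60 − 52 = 8 for the blank.
The known cells in row 1 total 44, leaving 60 − 44 = 16 for the blank.
The known cells in column 4 total 45, leaving 60 − 45 = 15 for the blank.
The known cells in row 5 total 53, leaving 60 − 53 = 7 for the blank.

y = 8, z = 8, q = 16, n = 15, x = 7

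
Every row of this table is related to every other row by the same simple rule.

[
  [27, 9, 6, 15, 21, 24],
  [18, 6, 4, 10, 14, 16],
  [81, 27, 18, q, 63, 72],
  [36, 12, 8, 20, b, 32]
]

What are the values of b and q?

b = 28, q = 45

Each row is a constant multiple of every other row — this is a multiplication table with the headers hidden.
Row 4 is 8/6 = 4/3 times row 1, so its entry in column 5 is 21 × 4/3 = 28.
Row 3 is 18/6 = 3/1 times row 1, so its entry in column 4 is 15 × 3/1 = 45.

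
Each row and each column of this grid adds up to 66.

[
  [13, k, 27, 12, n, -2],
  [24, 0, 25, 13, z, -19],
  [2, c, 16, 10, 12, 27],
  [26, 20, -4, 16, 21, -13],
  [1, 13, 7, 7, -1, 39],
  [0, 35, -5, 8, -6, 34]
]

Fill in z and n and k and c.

Row 3: 2 + 16 + 10 + 12 + 27 = 67, so its missing entry is 66 − 67 = -1.
Column 2: 0 − 1 + 20 + 13 + 35 = 67, so its missing entry is 66 − 67 = -1.
Row 1: 13 − 1 + 27 + 12 − 2 = 49, so its missing entry is 66 − 49 = 17.
Row 2: 24 + 0 + 25 + 13 − 19 = 43, so its missing entry is 66 − 43 = 23.

z = 23, n = 17, k = -1, c = -1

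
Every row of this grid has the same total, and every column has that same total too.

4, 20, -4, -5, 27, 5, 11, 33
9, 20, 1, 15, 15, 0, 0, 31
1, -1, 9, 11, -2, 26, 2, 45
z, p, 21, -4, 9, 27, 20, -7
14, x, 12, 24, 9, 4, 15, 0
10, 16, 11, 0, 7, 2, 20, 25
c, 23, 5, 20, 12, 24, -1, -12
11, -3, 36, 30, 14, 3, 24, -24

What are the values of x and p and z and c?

x = 13, p = 3, z = 22, c = 20

Rows 1 and 2 both sum to 91, so that's the common total.
The known cells in row 7 total 71, leaving 91 − 71 = 20 for the blank.
The known cells in row 5 total 78, leaving 91 − 78 = 13 for the blank.
The known cells in column 2 total 88, leaving 91 − 88 = 3 for the blank.
The known cells in row 4 total 69, leaving 91 − 69 = 22 for the blank.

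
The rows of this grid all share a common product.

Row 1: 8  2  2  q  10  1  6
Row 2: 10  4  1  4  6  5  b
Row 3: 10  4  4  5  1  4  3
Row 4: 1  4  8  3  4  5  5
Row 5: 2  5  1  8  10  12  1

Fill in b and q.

Rows 4 and 5 each multiply to 9600, so every row has product 9600.
Row 2: 10×4×1×4×6×5 = 4800, so the missing entry is 9600 ÷ 4800 = 2.
Row 1: 8×2×2×10×1×6 = 1920, so the missing entry is 9600 ÷ 1920 = 5.

b = 2, q = 5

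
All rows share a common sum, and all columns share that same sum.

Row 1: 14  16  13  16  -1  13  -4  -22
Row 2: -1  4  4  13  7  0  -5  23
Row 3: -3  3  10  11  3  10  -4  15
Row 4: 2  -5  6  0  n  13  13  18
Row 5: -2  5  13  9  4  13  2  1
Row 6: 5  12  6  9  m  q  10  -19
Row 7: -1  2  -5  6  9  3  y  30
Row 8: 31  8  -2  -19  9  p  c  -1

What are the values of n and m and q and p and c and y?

n = -2, m = 16, q = 6, p = -13, c = 32, y = 1

Rows 1 and 2 both sum to 45, so that's the common total.
Row 4: 2 − 5 + 6 + 0 + 13 + 13 + 18 = 47, so its missing entry is 45 − 47 = -2.
Column 5: -1 + 7 + 3 − 2 + 4 + 9 + 9 = 29, so its missing entry is 45 − 29 = 16.
Row 6: 5 + 12 + 6 + 9 + 16 + 10 − 19 = 39, so its missing entry is 45 − 39 = 6.
Row 7: -1 + 2 − 5 + 6 + 9 + 3 + 30 = 44, so its missing entry is 45 − 44 = 1.
Column 7: -4 − 5 − 4 + 13 + 2 + 10 + 1 = 13, so its missing entry is 45 − 13 = 32.
Row 8: 31 + 8 − 2 − 19 + 9 + 32 − 1 = 58, so its missing entry is 45 − 58 = -13.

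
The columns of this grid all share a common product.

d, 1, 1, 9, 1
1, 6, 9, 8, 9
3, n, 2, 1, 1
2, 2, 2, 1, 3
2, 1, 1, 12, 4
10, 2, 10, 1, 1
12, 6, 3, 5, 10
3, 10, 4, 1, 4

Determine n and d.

Columns 3 and 4 each multiply to 4320, so every column has product 4320.
Column 2: 1×6×2×1×2×6×10 = 1440, so the missing entry is 4320 ÷ 1440 = 3.
Column 1: 1×3×2×2×10×12×3 = 4320, so the missing entry is 4320 ÷ 4320 = 1.

n = 3, d = 1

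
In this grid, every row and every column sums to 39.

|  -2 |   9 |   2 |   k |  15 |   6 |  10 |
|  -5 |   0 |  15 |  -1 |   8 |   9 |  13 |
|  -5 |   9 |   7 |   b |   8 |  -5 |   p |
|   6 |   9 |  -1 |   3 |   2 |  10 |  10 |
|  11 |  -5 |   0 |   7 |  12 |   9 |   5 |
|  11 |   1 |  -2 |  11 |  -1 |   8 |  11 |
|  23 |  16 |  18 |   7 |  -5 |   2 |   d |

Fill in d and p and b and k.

d = -22, p = 12, b = 13, k = -1

The known cells in row 7 total 61, leaving 39 − 61 = -22 for the blank.
The known cells in column 7 total 27, leaving 39 − 27 = 12 for the blank.
The known cells in row 3 total 26, leaving 39 − 26 = 13 for the blank.
The known cells in row 1 total 40, leaving 39 − 40 = -1 for the blank.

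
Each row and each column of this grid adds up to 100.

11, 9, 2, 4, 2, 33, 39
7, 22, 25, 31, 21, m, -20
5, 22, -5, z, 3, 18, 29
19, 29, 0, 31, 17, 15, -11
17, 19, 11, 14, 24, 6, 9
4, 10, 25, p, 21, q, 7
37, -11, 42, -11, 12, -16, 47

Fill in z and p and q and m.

z = 28, p = 3, q = 30, m = 14

The known cells in row 3 total 72, leaving 100 − 72 = 28 for the blank.
The known cells in column 4 total 97, leaving 100 − 97 = 3 for the blank.
The known cells in row 6 total 70, leaving 100 − 70 = 30 for the blank.
The known cells in row 2 total 86, leaving 100 − 86 = 14 for the blank.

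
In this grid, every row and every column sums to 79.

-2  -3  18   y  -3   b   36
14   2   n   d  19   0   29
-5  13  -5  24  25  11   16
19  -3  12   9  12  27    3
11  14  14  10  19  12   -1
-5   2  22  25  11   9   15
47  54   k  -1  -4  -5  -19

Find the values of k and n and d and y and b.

k = 7, n = 11, d = 4, y = 8, b = 25

Row 7: 47 + 54 − 1 − 4 − 5 − 19 = 72, so its missing entry is 79 − 72 = 7.
Column 3: 18 − 5 + 12 + 14 + 22 + 7 = 68, so its missing entry is 79 − 68 = 11.
Column 6: 0 + 11 + 27 + 12 + 9 − 5 = 54, so its missing entry is 79 − 54 = 25.
Row 1: -2 − 3 + 18 − 3 + 25 + 36 = 71, so its missing entry is 79 − 71 = 8.
Row 2: 14 + 2 + 11 + 19 + 0 + 29 = 75, so its missing entry is 79 − 75 = 4.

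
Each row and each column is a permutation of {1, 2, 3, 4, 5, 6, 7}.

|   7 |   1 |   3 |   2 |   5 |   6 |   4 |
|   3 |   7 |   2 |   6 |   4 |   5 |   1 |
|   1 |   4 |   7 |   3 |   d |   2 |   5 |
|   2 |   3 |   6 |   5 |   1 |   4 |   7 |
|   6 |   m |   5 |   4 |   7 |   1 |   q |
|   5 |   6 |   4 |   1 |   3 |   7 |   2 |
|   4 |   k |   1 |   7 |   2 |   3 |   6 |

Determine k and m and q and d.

k = 5, m = 2, q = 3, d = 6

For row 7, column 2: row 7 already has {1, 2, 3, 4, 6, 7}; that leaves 5.
Cell (3,5): row 3 already has {1, 2, 3, 4, 5, 7} → 6.
At (row 5, col 7): column 7 already has {1, 2, 4, 5, 6, 7}, so the value is 3.
For row 5, column 2: row 5 already has {1, 3, 4, 5, 6, 7}; that leaves 2.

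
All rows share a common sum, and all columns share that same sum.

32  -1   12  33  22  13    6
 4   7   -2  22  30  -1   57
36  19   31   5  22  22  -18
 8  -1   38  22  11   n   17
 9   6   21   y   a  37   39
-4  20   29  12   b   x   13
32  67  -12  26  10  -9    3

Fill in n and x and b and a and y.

Rows 1 and 2 both sum to 117, so that's the common total.
Column 4: 33 + 22 + 5 + 22 + 12 + 26 = 120, so its missing entry is 117 − 120 = -3.
Row 5: 9 + 6 + 21 − 3 + 37 + 39 = 109, so its missing entry is 117 − 109 = 8.
Column 5: 22 + 30 + 22 + 11 + 8 + 10 = 103, so its missing entry is 117 − 103 = 14.
Row 6: -4 + 20 + 29 + 12 + 14 + 13 = 84, so its missing entry is 117 − 84 = 33.
Row 4: 8 − 1 + 38 + 22 + 11 + 17 = 95, so its missing entry is 117 − 95 = 22.

n = 22, x = 33, b = 14, a = 8, y = -3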